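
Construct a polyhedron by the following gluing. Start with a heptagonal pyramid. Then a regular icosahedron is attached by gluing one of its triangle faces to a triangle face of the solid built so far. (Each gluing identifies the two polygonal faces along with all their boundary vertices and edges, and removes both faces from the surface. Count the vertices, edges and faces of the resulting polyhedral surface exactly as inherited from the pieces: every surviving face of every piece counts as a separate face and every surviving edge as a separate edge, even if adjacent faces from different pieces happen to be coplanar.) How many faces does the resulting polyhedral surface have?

A heptagonal pyramid: V=8, E=14, F=8.
Attach a regular icosahedron (V=12, E=30, F=20) along a 3-gon: merge 3 vertices and 3 edges, delete both glued faces → V=17, E=41, F=26.
Check: V − E + F = 17 − 41 + 26 = 2.

26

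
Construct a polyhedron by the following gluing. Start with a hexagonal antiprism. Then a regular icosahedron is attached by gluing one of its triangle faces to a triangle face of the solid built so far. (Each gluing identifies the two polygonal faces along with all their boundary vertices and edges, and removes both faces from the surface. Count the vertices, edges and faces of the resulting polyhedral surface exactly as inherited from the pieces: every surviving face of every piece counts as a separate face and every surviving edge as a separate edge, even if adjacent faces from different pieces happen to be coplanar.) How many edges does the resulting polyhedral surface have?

51

A hexagonal antiprism: V=12, E=24, F=14.
Attach a regular icosahedron (V=12, E=30, F=20) along a 3-gon: merge 3 vertices and 3 edges, delete both glued faces → V=21, E=51, F=32.
Check: V − E + F = 21 − 51 + 32 = 2.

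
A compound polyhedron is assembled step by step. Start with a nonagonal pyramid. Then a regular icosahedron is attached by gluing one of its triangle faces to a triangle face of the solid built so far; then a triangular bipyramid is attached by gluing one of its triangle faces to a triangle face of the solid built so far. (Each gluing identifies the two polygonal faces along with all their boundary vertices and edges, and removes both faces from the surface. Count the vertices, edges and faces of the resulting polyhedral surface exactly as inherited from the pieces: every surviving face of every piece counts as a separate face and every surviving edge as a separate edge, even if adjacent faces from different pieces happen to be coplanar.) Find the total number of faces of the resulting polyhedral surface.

A nonagonal pyramid: V=10, E=18, F=10.
Attach a regular icosahedron (V=12, E=30, F=20) along a 3-gon: merge 3 vertices and 3 edges, delete both glued faces → V=19, E=45, F=28.
Attach a triangular bipyramid (V=5, E=9, F=6) along a 3-gon: merge 3 vertices and 3 edges, delete both glued faces → V=21, E=51, F=32.
Check: V − E + F = 21 − 51 + 32 = 2.

32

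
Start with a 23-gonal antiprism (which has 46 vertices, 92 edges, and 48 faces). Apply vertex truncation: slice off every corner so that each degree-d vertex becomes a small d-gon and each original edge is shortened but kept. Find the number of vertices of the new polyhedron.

184

Truncation replaces each original edge-end by a new vertex, so V′ = 2E = 184.
Each original edge survives, and each old vertex of degree d contributes d new edges; summing degrees gives Σd = 2E, so E′ = E + 2E = 3E = 276.
Each original face survives and each original vertex becomes one new face: F′ = F + V = 94.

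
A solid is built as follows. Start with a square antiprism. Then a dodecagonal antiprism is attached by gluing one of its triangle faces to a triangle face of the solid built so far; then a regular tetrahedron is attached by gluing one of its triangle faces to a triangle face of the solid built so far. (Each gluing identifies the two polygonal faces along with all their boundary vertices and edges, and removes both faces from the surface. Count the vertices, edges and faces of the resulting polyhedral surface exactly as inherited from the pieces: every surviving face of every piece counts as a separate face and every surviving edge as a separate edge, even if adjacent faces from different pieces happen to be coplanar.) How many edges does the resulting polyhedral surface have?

A square antiprism: V=8, E=16, F=10.
Attach a dodecagonal antiprism (V=24, E=48, F=26) along a 3-gon: merge 3 vertices and 3 edges, delete both glued faces → V=29, E=61, F=34.
Attach a regular tetrahedron (V=4, E=6, F=4) along a 3-gon: merge 3 vertices and 3 edges, delete both glued faces → V=30, E=64, F=36.
Check: V − E + F = 30 − 64 + 36 = 2.

64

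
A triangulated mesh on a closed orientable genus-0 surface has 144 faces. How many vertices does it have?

χ = 2 − 2·0 = 2, and every face is a triangle so 3F = 2E.
E = 3·144/2 = 216. Then V = 2 + E − F = 2 + 216 − 144 = 74.

74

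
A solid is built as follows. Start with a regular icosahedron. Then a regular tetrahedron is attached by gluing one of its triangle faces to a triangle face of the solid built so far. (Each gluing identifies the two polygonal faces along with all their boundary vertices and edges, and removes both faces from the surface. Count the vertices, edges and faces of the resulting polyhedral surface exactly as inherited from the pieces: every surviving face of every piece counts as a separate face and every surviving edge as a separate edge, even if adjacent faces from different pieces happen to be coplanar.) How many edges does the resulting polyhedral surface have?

33

A regular icosahedron: V=12, E=30, F=20.
Attach a regular tetrahedron (V=4, E=6, F=4) along a 3-gon: merge 3 vertices and 3 edges, delete both glued faces → V=13, E=33, F=22.
Check: V − E + F = 13 − 33 + 22 = 2.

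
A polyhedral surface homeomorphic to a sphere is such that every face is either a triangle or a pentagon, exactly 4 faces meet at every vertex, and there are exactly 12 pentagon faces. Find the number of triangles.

Let x be the number of triangles; then F = 12 + x.
Edge–face incidences: 2E = 5·12 + 3·x = 60 + 3x.
Every vertex has degree 4, so 4V = 2E.
Euler: V − E + F = 2 ⇒ (2E)/4 − E + (12 + x) = 2.
Multiply by 8: 2·(2E) − 4·(2E) + 8·(12 + x) = 16, i.e. 96 + 8x − 2·(60 + 3x) = 16.
Collecting terms: 2x − 24 = 16, so 2x = 40, so x = 20.
Then 2E = 60 + 3·20 = 120, so E = 60, V = 2E/4 = 30, F = 12 + 20 = 32.

20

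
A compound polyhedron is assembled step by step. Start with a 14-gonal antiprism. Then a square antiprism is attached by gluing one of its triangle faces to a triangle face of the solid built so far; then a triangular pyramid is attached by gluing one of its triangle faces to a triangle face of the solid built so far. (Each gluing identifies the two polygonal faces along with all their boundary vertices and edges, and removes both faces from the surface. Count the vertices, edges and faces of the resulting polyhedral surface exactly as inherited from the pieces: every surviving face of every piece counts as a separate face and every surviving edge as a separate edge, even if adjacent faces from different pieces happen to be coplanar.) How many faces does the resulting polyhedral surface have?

40

A 14-gonal antiprism: V=28, E=56, F=30.
Attach a square antiprism (V=8, E=16, F=10) along a 3-gon: merge 3 vertices and 3 edges, delete both glued faces → V=33, E=69, F=38.
Attach a triangular pyramid (V=4, E=6, F=4) along a 3-gon: merge 3 vertices and 3 edges, delete both glued faces → V=34, E=72, F=40.
Check: V − E + F = 34 − 72 + 40 = 2.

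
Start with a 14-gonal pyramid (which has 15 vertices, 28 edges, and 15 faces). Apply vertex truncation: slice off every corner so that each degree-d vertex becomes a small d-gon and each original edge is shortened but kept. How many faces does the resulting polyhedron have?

30

Truncation replaces each original edge-end by a new vertex, so V′ = 2E = 56.
Each original edge survives, and each old vertex of degree d contributes d new edges; summing degrees gives Σd = 2E, so E′ = E + 2E = 3E = 84.
Each original face survives and each original vertex becomes one new face: F′ = F + V = 30.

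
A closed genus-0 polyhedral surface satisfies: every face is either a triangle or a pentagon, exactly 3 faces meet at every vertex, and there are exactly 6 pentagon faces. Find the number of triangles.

2

Let x be the number of triangles; then F = 6 + x.
Edge–face incidences: 2E = 5·6 + 3·x = 30 + 3x.
Every vertex has degree 3, so 3V = 2E.
Euler: V − E + F = 2 ⇒ (2E)/3 − E + (6 + x) = 2.
Multiply by 6: 2·(2E) − 3·(2E) + 6·(6 + x) = 12, i.e. 36 + 6x − (30 + 3x) = 12.
Collecting terms: 3x + 6 = 12, so 3x = 6, so x = 2.
Then 2E = 30 + 3·2 = 36, so E = 18, V = 2E/3 = 12, F = 6 + 2 = 8.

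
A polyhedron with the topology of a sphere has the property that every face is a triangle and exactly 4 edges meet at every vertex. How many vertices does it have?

Each face has 3 edges and each edge borders two faces, so 2E = 3F.
Each vertex has degree 4, so 4V = 2E and hence V = 3F/4.
Euler: V − E + F = 2 ⇒ (3F/4) − (3F/2) + F = 2.
Multiply by 8: (6 − 12 + 8)F = 16, i.e. 2F = 16.
So F = 8, E = 3·8/2 = 12, V = 3·8/4 = 6.

6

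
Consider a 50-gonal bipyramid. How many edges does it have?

A bipyramid over an n-gon has 2n triangular faces and n + 2 vertices: V = 50 + 2 = 52, E = 3·50 = 150, F = 2·50 = 100.
Check: V − E + F = 52 − 150 + 100 = 2.

150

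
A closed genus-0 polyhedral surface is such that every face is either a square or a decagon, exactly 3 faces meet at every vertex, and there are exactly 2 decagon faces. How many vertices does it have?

Let x be the number of squares; then F = 2 + x.
Edge–face incidences: 2E = 10·2 + 4·x = 20 + 4x.
Every vertex has degree 3, so 3V = 2E.
Euler: V − E + F = 2 ⇒ (2E)/3 − E + (2 + x) = 2.
Multiply by 6: 2·(2E) − 3·(2E) + 6·(2 + x) = 12, i.e. 12 + 6x − (20 + 4x) = 12.
Collecting terms: 2x − 8 = 12, so 2x = 20, so x = 10.
Then 2E = 20 + 4·10 = 60, so E = 30, V = 2E/3 = 20, F = 2 + 10 = 12.

20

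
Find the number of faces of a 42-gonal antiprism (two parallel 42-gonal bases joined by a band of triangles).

86

An antiprism on an n-gon has two n-gon caps and 2n triangles: V = 2·42 = 84, E = 4·42 = 168, F = 2·42 + 2 = 86.
Check: V − E + F = 84 − 168 + 86 = 2.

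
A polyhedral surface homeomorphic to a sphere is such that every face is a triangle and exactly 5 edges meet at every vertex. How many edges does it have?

30

Each face has 3 edges and each edge borders two faces, so 2E = 3F.
Each vertex has degree 5, so 5V = 2E and hence V = 3F/5.
Euler: V − E + F = 2 ⇒ (3F/5) − (3F/2) + F = 2.
Multiply by 10: (6 − 15 + 10)F = 20, i.e. 1F = 20.
So F = 20, E = 3·20/2 = 30, V = 3·20/5 = 12.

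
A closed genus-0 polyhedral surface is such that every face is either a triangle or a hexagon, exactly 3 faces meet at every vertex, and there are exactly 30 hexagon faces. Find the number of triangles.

Let x be the number of triangles; then F = 30 + x.
Edge–face incidences: 2E = 6·30 + 3·x = 180 + 3x.
Every vertex has degree 3, so 3V = 2E.
Euler: V − E + F = 2 ⇒ (2E)/3 − E + (30 + x) = 2.
Multiply by 6: 2·(2E) − 3·(2E) + 6·(30 + x) = 12, i.e. 180 + 6x − (180 + 3x) = 12.
Collecting terms: 3x = 12, so x = 4.
Then 2E = 180 + 3·4 = 192, so E = 96, V = 2E/3 = 64, F = 30 + 4 = 34.

4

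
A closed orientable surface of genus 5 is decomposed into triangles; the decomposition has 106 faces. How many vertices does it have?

45

χ = 2 − 2·5 = -8, and every face is a triangle so 3F = 2E.
E = 3·106/2 = 159. Then V = -8 + E − F = -8 + 159 − 106 = 45.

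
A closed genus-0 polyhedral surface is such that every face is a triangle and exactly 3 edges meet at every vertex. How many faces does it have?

4

Each face has 3 edges and each edge borders two faces, so 2E = 3F.
Each vertex has degree 3, so 3V = 2E and hence V = 3F/3.
Euler: V − E + F = 2 ⇒ (3F/3) − (3F/2) + F = 2.
Multiply by 6: (6 − 9 + 6)F = 12, i.e. 3F = 12.
So F = 4, E = 3·4/2 = 6, V = 3·4/3 = 4.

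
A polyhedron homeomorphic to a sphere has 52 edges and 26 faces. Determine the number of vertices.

28

Here V − E + F = 2.
V = 2 + E − F = 2 + 52 − 26 = 28.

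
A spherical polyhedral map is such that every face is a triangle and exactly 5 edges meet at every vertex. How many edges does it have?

Each face has 3 edges and each edge borders two faces, so 2E = 3F.
Each vertex has degree 5, so 5V = 2E and hence V = 3F/5.
Euler: V − E + F = 2 ⇒ (3F/5) − (3F/2) + F = 2.
Multiply by 10: (6 − 15 + 10)F = 20, i.e. 1F = 20.
So F = 20, E = 3·20/2 = 30, V = 3·20/5 = 12.

30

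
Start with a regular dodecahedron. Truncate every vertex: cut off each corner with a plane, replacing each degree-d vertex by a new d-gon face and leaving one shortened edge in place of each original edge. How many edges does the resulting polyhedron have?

The base solid has V = 20, E = 30, F = 12.
Truncation replaces each original edge-end by a new vertex, so V′ = 2E = 60.
Each original edge survives, and each old vertex of degree d contributes d new edges; summing degrees gives Σd = 2E, so E′ = E + 2E = 3E = 90.
Each original face survives and each original vertex becomes one new face: F′ = F + V = 32.

90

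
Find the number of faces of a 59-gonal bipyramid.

A bipyramid over an n-gon has 2n triangular faces and n + 2 vertices: V = 59 + 2 = 61, E = 3·59 = 177, F = 2·59 = 118.
Check: V − E + F = 61 − 177 + 118 = 2.

118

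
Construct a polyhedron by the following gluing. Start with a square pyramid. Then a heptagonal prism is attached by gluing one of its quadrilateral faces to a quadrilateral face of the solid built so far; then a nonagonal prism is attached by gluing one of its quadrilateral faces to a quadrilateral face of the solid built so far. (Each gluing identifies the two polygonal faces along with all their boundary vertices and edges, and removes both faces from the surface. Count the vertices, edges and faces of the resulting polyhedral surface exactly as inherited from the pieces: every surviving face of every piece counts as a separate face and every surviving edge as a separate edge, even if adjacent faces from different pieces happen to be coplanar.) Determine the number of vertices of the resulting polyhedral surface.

29

A square pyramid: V=5, E=8, F=5.
Attach a heptagonal prism (V=14, E=21, F=9) along a 4-gon: merge 4 vertices and 4 edges, delete both glued faces → V=15, E=25, F=12.
Attach a nonagonal prism (V=18, E=27, F=11) along a 4-gon: merge 4 vertices and 4 edges, delete both glued faces → V=29, E=48, F=21.
Check: V − E + F = 29 − 48 + 21 = 2.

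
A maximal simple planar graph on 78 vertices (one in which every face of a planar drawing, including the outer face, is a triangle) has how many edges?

228

In a plane triangulation 3F = 2E and V − E + F = 2, so E = 3V − 6 = 3·78 − 6 = 228.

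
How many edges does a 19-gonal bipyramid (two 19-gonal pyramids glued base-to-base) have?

A bipyramid over an n-gon has 2n triangular faces and n + 2 vertices: V = 19 + 2 = 21, E = 3·19 = 57, F = 2·19 = 38.
Check: V − E + F = 21 − 57 + 38 = 2.

57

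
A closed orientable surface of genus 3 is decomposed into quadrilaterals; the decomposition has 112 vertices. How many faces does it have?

116

χ = 2 − 2·3 = -4, and every face is a square so 4F = 2E.
V − E + F = -4 with E = 4F/2 gives 112 − (4/2 − 1)·F = -4, so F = 116 and E = 232.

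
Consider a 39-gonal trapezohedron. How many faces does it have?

78

The n-trapezohedron (dual of the n-antiprism) has V = 2·39 + 2 = 80, E = 4·39 = 156, F = 2·39 = 78.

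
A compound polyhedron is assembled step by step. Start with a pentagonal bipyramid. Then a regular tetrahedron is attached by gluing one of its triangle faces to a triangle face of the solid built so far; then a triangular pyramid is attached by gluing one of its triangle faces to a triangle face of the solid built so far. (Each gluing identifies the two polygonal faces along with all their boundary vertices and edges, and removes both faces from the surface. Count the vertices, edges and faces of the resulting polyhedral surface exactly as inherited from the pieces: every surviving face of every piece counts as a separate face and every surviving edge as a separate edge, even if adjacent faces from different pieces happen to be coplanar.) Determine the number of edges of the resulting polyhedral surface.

A pentagonal bipyramid: V=7, E=15, F=10.
Attach a regular tetrahedron (V=4, E=6, F=4) along a 3-gon: merge 3 vertices and 3 edges, delete both glued faces → V=8, E=18, F=12.
Attach a triangular pyramid (V=4, E=6, F=4) along a 3-gon: merge 3 vertices and 3 edges, delete both glued faces → V=9, E=21, F=14.
Check: V − E + F = 9 − 21 + 14 = 2.

21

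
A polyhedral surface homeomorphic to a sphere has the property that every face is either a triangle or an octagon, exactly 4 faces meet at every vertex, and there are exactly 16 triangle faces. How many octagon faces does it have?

Let x be the number of octagons; then F = 16 + x.
Edge–face incidences: 2E = 3·16 + 8·x = 48 + 8x.
Every vertex has degree 4, so 4V = 2E.
Euler: V − E + F = 2 ⇒ (2E)/4 − E + (16 + x) = 2.
Multiply by 8: 2·(2E) − 4·(2E) + 8·(16 + x) = 16, i.e. 128 + 8x − 2·(48 + 8x) = 16.
Collecting terms: −8x + 32 = 16, so −8x = −16, so x = 2.
Then 2E = 48 + 8·2 = 64, so E = 32, V = 2E/4 = 16, F = 16 + 2 = 18.

2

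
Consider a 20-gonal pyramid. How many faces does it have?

A pyramid on an n-gon base has one n-gon and n triangles: V = 20 + 1 = 21, E = 2·20 = 40, F = 20 + 1 = 21.

21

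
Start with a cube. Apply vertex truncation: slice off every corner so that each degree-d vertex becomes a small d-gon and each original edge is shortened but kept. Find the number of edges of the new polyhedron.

The base solid has V = 8, E = 12, F = 6.
Truncation replaces each original edge-end by a new vertex, so V′ = 2E = 24.
Each original edge survives, and each old vertex of degree d contributes d new edges; summing degrees gives Σd = 2E, so E′ = E + 2E = 3E = 36.
Each original face survives and each original vertex becomes one new face: F′ = F + V = 14.

36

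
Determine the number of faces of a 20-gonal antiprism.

42

An antiprism on an n-gon has two n-gon caps and 2n triangles: V = 2·20 = 40, E = 4·20 = 80, F = 2·20 + 2 = 42.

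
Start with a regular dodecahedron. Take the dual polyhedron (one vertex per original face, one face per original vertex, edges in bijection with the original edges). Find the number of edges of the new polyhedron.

30

The base solid has V = 20, E = 30, F = 12.
The dual swaps V and F and preserves E: V′ = F = 12, E′ = E = 30, F′ = V = 20.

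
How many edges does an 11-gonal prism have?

33

A prism on an n-gon has two n-gon bases and n rectangular sides: V = 2·11 = 22, E = 3·11 = 33, F = 11 + 2 = 13.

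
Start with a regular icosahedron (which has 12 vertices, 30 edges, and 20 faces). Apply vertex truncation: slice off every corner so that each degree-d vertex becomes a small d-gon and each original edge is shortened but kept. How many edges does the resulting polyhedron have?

90

Truncation replaces each original edge-end by a new vertex, so V′ = 2E = 60.
Each original edge survives, and each old vertex of degree d contributes d new edges; summing degrees gives Σd = 2E, so E′ = E + 2E = 3E = 90.
Each original face survives and each original vertex becomes one new face: F′ = F + V = 32.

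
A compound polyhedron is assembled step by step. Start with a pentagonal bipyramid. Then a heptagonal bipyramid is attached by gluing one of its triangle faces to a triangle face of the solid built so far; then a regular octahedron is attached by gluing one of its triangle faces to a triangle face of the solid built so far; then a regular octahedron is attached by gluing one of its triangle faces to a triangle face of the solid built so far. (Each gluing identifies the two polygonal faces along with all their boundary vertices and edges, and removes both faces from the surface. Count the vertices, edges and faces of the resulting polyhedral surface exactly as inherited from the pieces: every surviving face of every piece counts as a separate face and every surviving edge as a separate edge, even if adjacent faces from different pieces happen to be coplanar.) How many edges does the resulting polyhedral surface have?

A pentagonal bipyramid: V=7, E=15, F=10.
Attach a heptagonal bipyramid (V=9, E=21, F=14) along a 3-gon: merge 3 vertices and 3 edges, delete both glued faces → V=13, E=33, F=22.
Attach a regular octahedron (V=6, E=12, F=8) along a 3-gon: merge 3 vertices and 3 edges, delete both glued faces → V=16, E=42, F=28.
Attach a regular octahedron (V=6, E=12, F=8) along a 3-gon: merge 3 vertices and 3 edges, delete both glued faces → V=19, E=51, F=34.
Check: V − E + F = 19 − 51 + 34 = 2.

51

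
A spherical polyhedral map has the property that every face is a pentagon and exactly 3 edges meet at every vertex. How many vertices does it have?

20

Each face has 5 edges and each edge borders two faces, so 2E = 5F.
Each vertex has degree 3, so 3V = 2E and hence V = 5F/3.
Euler: V − E + F = 2 ⇒ (5F/3) − (5F/2) + F = 2.
Multiply by 6: (10 − 15 + 6)F = 12, i.e. 1F = 12.
So F = 12, E = 5·12/2 = 30, V = 5·12/3 = 20.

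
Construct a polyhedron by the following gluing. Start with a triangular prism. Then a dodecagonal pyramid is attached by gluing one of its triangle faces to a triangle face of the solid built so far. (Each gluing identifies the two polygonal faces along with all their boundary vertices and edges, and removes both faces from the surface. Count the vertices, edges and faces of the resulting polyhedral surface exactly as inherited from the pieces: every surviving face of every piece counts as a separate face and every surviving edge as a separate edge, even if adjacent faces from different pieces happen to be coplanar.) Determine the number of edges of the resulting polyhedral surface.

30

A triangular prism: V=6, E=9, F=5.
Attach a dodecagonal pyramid (V=13, E=24, F=13) along a 3-gon: merge 3 vertices and 3 edges, delete both glued faces → V=16, E=30, F=16.
Check: V − E + F = 16 − 30 + 16 = 2.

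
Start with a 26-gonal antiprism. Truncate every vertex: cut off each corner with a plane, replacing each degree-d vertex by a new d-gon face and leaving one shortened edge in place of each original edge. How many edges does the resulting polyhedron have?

The base solid has V = 52, E = 104, F = 54.
Truncation replaces each original edge-end by a new vertex, so V′ = 2E = 208.
Each original edge survives, and each old vertex of degree d contributes d new edges; summing degrees gives Σd = 2E, so E′ = E + 2E = 3E = 312.
Each original face survives and each original vertex becomes one new face: F′ = F + V = 106.

312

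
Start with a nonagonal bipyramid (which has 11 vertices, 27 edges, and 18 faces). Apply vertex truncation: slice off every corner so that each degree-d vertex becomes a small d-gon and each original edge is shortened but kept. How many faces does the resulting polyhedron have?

29

Truncation replaces each original edge-end by a new vertex, so V′ = 2E = 54.
Each original edge survives, and each old vertex of degree d contributes d new edges; summing degrees gives Σd = 2E, so E′ = E + 2E = 3E = 81.
Each original face survives and each original vertex becomes one new face: F′ = F + V = 29.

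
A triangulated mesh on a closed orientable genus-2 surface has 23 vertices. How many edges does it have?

75

χ = 2 − 2·2 = -2, and every face is a triangle so 3F = 2E.
V − E + F = -2 with E = 3F/2 gives 23 − (3/2 − 1)·F = -2, so F = 50 and E = 75.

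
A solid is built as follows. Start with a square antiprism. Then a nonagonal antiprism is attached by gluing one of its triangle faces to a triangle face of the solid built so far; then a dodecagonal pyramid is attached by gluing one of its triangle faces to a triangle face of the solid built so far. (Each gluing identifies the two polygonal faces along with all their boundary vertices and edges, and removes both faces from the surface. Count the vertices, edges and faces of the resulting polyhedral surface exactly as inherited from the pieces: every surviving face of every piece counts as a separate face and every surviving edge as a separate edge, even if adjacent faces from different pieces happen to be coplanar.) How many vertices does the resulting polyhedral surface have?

33

A square antiprism: V=8, E=16, F=10.
Attach a nonagonal antiprism (V=18, E=36, F=20) along a 3-gon: merge 3 vertices and 3 edges, delete both glued faces → V=23, E=49, F=28.
Attach a dodecagonal pyramid (V=13, E=24, F=13) along a 3-gon: merge 3 vertices and 3 edges, delete both glued faces → V=33, E=70, F=39.
Check: V − E + F = 33 − 70 + 39 = 2.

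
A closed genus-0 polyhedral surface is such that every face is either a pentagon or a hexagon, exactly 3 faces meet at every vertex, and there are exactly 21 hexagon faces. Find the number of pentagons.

12

Let x be the number of pentagons; then F = 21 + x.
Edge–face incidences: 2E = 6·21 + 5·x = 126 + 5x.
Every vertex has degree 3, so 3V = 2E.
Euler: V − E + F = 2 ⇒ (2E)/3 − E + (21 + x) = 2.
Multiply by 6: 2·(2E) − 3·(2E) + 6·(21 + x) = 12, i.e. 126 + 6x − (126 + 5x) = 12.
Collecting terms: x = 12.
Then 2E = 126 + 5·12 = 186, so E = 93, V = 2E/3 = 62, F = 21 + 12 = 33.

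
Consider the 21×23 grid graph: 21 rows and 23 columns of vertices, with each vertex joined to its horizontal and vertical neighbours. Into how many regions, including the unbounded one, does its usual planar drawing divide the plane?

The grid has V = 21·23 = 483 vertices and E = 21·22 + 23·20 = 922 edges.
F = 2 − V + E = 2 − 483 + 922 = 441.

441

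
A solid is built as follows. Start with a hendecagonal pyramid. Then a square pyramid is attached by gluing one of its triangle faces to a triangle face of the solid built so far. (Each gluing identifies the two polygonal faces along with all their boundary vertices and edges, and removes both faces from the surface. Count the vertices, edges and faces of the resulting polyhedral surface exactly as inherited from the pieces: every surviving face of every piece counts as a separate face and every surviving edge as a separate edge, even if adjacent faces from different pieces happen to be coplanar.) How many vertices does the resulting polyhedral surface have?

14

A hendecagonal pyramid: V=12, E=22, F=12.
Attach a square pyramid (V=5, E=8, F=5) along a 3-gon: merge 3 vertices and 3 edges, delete both glued faces → V=14, E=27, F=15.
Check: V − E + F = 14 − 27 + 15 = 2.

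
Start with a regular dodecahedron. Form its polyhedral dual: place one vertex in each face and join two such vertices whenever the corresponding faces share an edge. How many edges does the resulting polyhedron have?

The base solid has V = 20, E = 30, F = 12.
The dual swaps V and F and preserves E: V′ = F = 12, E′ = E = 30, F′ = V = 20.

30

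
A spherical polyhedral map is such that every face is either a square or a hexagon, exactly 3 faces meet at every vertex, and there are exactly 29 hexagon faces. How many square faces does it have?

Let x be the number of squares; then F = 29 + x.
Edge–face incidences: 2E = 6·29 + 4·x = 174 + 4x.
Every vertex has degree 3, so 3V = 2E.
Euler: V − E + F = 2 ⇒ (2E)/3 − E + (29 + x) = 2.
Multiply by 6: 2·(2E) − 3·(2E) + 6·(29 + x) = 12, i.e. 174 + 6x − (174 + 4x) = 12.
Collecting terms: 2x = 12, so x = 6.
Then 2E = 174 + 4·6 = 198, so E = 99, V = 2E/3 = 66, F = 29 + 6 = 35.

6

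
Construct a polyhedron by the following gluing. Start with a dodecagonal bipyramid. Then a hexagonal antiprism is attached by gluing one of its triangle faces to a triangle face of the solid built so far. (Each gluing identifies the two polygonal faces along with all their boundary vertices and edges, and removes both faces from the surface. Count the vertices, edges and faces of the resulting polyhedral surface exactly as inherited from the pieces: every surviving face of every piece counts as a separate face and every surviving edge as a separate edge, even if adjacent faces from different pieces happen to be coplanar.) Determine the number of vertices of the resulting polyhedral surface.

A dodecagonal bipyramid: V=14, E=36, F=24.
Attach a hexagonal antiprism (V=12, E=24, F=14) along a 3-gon: merge 3 vertices and 3 edges, delete both glued faces → V=23, E=57, F=36.
Check: V − E + F = 23 − 57 + 36 = 2.

23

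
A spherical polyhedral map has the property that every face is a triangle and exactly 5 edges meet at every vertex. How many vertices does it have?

12

Each face has 3 edges and each edge borders two faces, so 2E = 3F.
Each vertex has degree 5, so 5V = 2E and hence V = 3F/5.
Euler: V − E + F = 2 ⇒ (3F/5) − (3F/2) + F = 2.
Multiply by 10: (6 − 15 + 10)F = 20, i.e. 1F = 20.
So F = 20, E = 3·20/2 = 30, V = 3·20/5 = 12.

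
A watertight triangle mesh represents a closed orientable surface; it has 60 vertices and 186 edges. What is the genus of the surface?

Every face is a triangle and each edge borders two faces, so 3F = 2·186, giving F = 124.
χ = V − E + F = 60 − 186 + 124 = -2.
For a closed orientable surface χ = 2 − 2g, so g = (2 − (-2))/2 = 2.

2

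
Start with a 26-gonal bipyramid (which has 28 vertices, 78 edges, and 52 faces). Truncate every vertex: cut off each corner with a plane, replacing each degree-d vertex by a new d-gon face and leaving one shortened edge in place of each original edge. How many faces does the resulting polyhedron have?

Truncation replaces each original edge-end by a new vertex, so V′ = 2E = 156.
Each original edge survives, and each old vertex of degree d contributes d new edges; summing degrees gives Σd = 2E, so E′ = E + 2E = 3E = 234.
Each original face survives and each original vertex becomes one new face: F′ = F + V = 80.

80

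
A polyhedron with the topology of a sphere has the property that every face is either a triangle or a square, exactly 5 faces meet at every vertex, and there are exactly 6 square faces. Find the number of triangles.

32

Let x be the number of triangles; then F = 6 + x.
Edge–face incidences: 2E = 4·6 + 3·x = 24 + 3x.
Every vertex has degree 5, so 5V = 2E.
Euler: V − E + F = 2 ⇒ (2E)/5 − E + (6 + x) = 2.
Multiply by 10: 2·(2E) − 5·(2E) + 10·(6 + x) = 20, i.e. 60 + 10x − 3·(24 + 3x) = 20.
Collecting terms: x − 12 = 20, so x = 32.
Then 2E = 24 + 3·32 = 120, so E = 60, V = 2E/5 = 24, F = 6 + 32 = 38.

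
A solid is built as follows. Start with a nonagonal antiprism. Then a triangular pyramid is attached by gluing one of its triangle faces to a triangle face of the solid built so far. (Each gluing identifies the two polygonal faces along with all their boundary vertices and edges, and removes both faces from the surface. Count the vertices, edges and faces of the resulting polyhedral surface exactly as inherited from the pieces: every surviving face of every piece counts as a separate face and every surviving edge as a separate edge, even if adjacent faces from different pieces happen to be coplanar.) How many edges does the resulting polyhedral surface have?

A nonagonal antiprism: V=18, E=36, F=20.
Attach a triangular pyramid (V=4, E=6, F=4) along a 3-gon: merge 3 vertices and 3 edges, delete both glued faces → V=19, E=39, F=22.
Check: V − E + F = 19 − 39 + 22 = 2.

39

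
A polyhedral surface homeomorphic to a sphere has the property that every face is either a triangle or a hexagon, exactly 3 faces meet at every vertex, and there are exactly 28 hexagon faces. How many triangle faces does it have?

Let x be the number of triangles; then F = 28 + x.
Edge–face incidences: 2E = 6·28 + 3·x = 168 + 3x.
Every vertex has degree 3, so 3V = 2E.
Euler: V − E + F = 2 ⇒ (2E)/3 − E + (28 + x) = 2.
Multiply by 6: 2·(2E) − 3·(2E) + 6·(28 + x) = 12, i.e. 168 + 6x − (168 + 3x) = 12.
Collecting terms: 3x = 12, so x = 4.
Then 2E = 168 + 3·4 = 180, so E = 90, V = 2E/3 = 60, F = 28 + 4 = 32.

4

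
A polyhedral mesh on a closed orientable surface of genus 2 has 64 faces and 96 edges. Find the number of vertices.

For a closed orientable surface of genus 2, χ = 2 − 2·2 = -2.
V = -2 + E − F = -2 + 96 − 64 = 30.

30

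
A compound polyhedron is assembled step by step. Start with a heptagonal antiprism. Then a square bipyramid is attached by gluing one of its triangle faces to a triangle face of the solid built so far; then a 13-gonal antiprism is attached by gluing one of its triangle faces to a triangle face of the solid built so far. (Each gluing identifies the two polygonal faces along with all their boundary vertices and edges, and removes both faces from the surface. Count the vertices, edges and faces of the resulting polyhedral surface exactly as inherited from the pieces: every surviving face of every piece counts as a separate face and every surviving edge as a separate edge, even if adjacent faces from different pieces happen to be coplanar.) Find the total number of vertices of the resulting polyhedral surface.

A heptagonal antiprism: V=14, E=28, F=16.
Attach a square bipyramid (V=6, E=12, F=8) along a 3-gon: merge 3 vertices and 3 edges, delete both glued faces → V=17, E=37, F=22.
Attach a 13-gonal antiprism (V=26, E=52, F=28) along a 3-gon: merge 3 vertices and 3 edges, delete both glued faces → V=40, E=86, F=48.
Check: V − E + F = 40 − 86 + 48 = 2.

40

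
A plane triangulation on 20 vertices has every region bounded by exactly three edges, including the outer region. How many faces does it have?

In a plane triangulation 3F = 2E and V − E + F = 2, so F = 2V − 4 = 2·20 − 4 = 36.

36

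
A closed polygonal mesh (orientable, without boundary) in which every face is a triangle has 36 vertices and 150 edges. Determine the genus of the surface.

Every face is a triangle and each edge borders two faces, so 3F = 2·150, giving F = 100.
χ = V − E + F = 36 − 150 + 100 = -14.
For a closed orientable surface χ = 2 − 2g, so g = (2 − (-14))/2 = 8.

8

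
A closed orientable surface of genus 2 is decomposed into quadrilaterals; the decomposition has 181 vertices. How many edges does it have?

366

χ = 2 − 2·2 = -2, and every face is a square so 4F = 2E.
V − E + F = -2 with E = 4F/2 gives 181 − (4/2 − 1)·F = -2, so F = 183 and E = 366.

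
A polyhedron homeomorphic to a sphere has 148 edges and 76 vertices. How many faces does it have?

Here V − E + F = 2.
F = 2 − V + E = 2 − 76 + 148 = 74.

74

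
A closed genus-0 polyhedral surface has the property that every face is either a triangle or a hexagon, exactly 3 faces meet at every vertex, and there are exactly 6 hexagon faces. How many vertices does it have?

Let x be the number of triangles; then F = 6 + x.
Edge–face incidences: 2E = 6·6 + 3·x = 36 + 3x.
Every vertex has degree 3, so 3V = 2E.
Euler: V − E + F = 2 ⇒ (2E)/3 − E + (6 + x) = 2.
Multiply by 6: 2·(2E) − 3·(2E) + 6·(6 + x) = 12, i.e. 36 + 6x − (36 + 3x) = 12.
Collecting terms: 3x = 12, so x = 4.
Then 2E = 36 + 3·4 = 48, so E = 24, V = 2E/3 = 16, F = 6 + 4 = 10.

16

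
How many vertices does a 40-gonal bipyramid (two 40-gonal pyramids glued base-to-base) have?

A bipyramid over an n-gon has 2n triangular faces and n + 2 vertices: V = 40 + 2 = 42, E = 3·40 = 120, F = 2·40 = 80.

42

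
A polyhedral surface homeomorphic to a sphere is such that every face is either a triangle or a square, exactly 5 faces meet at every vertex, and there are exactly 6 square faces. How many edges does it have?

60

Let x be the number of triangles; then F = 6 + x.
Edge–face incidences: 2E = 4·6 + 3·x = 24 + 3x.
Every vertex has degree 5, so 5V = 2E.
Euler: V − E + F = 2 ⇒ (2E)/5 − E + (6 + x) = 2.
Multiply by 10: 2·(2E) − 5·(2E) + 10·(6 + x) = 20, i.e. 60 + 10x − 3·(24 + 3x) = 20.
Collecting terms: x − 12 = 20, so x = 32.
Then 2E = 24 + 3·32 = 120, so E = 60, V = 2E/5 = 24, F = 6 + 32 = 38.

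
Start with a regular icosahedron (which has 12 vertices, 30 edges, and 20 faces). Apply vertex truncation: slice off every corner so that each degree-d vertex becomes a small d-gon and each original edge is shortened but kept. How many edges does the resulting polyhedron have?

90

Truncation replaces each original edge-end by a new vertex, so V′ = 2E = 60.
Each original edge survives, and each old vertex of degree d contributes d new edges; summing degrees gives Σd = 2E, so E′ = E + 2E = 3E = 90.
Each original face survives and each original vertex becomes one new face: F′ = F + V = 32.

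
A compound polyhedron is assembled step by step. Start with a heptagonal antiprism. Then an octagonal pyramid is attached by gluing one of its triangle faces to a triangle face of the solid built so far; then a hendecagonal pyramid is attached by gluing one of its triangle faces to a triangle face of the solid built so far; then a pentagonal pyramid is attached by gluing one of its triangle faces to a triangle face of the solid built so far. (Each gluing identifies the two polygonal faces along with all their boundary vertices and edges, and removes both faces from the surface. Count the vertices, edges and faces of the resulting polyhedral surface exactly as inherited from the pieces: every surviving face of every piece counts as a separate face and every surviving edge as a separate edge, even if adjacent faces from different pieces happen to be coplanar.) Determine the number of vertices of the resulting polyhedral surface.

32

A heptagonal antiprism: V=14, E=28, F=16.
Attach an octagonal pyramid (V=9, E=16, F=9) along a 3-gon: merge 3 vertices and 3 edges, delete both glued faces → V=20, E=41, F=23.
Attach a hendecagonal pyramid (V=12, E=22, F=12) along a 3-gon: merge 3 vertices and 3 edges, delete both glued faces → V=29, E=60, F=33.
Attach a pentagonal pyramid (V=6, E=10, F=6) along a 3-gon: merge 3 vertices and 3 edges, delete both glued faces → V=32, E=67, F=37.
Check: V − E + F = 32 − 67 + 37 = 2.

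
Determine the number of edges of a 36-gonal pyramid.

72

A pyramid on an n-gon base has one n-gon and n triangles: V = 36 + 1 = 37, E = 2·36 = 72, F = 36 + 1 = 37.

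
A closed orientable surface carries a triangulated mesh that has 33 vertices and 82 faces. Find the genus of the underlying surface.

5

Every face is a triangle, so 2E = 3·82 = 246, giving E = 123.
χ = V − E + F = 33 − 123 + 82 = -8.
For a closed orientable surface χ = 2 − 2g, so g = (2 − (-8))/2 = 5.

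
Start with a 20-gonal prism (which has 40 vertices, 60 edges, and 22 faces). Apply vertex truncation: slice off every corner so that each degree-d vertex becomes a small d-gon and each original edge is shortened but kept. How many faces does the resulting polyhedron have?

Truncation replaces each original edge-end by a new vertex, so V′ = 2E = 120.
Each original edge survives, and each old vertex of degree d contributes d new edges; summing degrees gives Σd = 2E, so E′ = E + 2E = 3E = 180.
Each original face survives and each original vertex becomes one new face: F′ = F + V = 62.

62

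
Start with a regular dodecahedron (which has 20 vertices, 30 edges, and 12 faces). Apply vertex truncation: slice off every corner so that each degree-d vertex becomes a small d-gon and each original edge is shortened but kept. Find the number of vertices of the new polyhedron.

60

Truncation replaces each original edge-end by a new vertex, so V′ = 2E = 60.
Each original edge survives, and each old vertex of degree d contributes d new edges; summing degrees gives Σd = 2E, so E′ = E + 2E = 3E = 90.
Each original face survives and each original vertex becomes one new face: F′ = F + V = 32.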